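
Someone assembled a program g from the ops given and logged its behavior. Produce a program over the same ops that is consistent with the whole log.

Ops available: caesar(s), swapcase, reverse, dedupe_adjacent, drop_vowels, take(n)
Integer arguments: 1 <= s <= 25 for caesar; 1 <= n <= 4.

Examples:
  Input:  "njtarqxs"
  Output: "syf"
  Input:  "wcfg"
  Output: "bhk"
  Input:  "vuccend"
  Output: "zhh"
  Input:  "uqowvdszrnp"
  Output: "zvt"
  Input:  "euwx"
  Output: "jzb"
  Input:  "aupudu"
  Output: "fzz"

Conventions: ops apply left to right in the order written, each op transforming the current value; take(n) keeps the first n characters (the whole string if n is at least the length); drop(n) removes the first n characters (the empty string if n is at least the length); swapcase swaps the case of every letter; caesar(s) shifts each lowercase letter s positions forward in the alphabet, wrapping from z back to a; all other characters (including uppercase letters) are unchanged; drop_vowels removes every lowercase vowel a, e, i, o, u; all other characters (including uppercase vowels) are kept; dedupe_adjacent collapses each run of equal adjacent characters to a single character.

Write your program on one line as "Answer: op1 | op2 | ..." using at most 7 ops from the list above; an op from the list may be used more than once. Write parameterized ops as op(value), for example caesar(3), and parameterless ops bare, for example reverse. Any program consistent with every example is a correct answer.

reverse | caesar(5) | reverse | drop_vowels | take(4) | take(3)

Check, running the answer program on each example:
  "njtarqxs" -> "sxqratjn" -> "xcvwfyos" -> "soyfwvcx" -> "syfwvcx" -> "syfw" -> "syf"
  "wcfg" -> "gfcw" -> "lkhb" -> "bhkl" -> "bhkl" -> "bhkl" -> "bhk"
  "vuccend" -> "dneccuv" -> "isjhhza" -> "azhhjsi" -> "zhhjs" -> "zhhj" -> "zhh"
  "uqowvdszrnp" -> "pnrzsdvwoqu" -> "uswexiabtvz" -> "zvtbaixewsu" -> "zvtbxws" -> "zvtb" -> "zvt"
  "euwx" -> "xwue" -> "cbzj" -> "jzbc" -> "jzbc" -> "jzbc" -> "jzb"
  "aupudu" -> "udupua" -> "zizuzf" -> "fzuziz" -> "fzzz" -> "fzzz" -> "fzz"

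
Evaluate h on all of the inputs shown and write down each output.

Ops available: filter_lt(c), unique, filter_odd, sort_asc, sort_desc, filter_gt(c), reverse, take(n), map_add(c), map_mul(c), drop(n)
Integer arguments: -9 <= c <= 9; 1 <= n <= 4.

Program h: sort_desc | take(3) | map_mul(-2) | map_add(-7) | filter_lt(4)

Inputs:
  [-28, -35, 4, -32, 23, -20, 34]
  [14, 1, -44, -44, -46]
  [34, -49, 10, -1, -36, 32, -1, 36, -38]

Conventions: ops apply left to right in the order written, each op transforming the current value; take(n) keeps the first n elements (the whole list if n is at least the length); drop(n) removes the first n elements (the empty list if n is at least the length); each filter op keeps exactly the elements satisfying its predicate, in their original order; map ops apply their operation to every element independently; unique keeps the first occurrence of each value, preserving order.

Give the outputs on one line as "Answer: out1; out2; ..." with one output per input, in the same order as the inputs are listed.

[-75, -53, -15]; [-35, -9]; [-79, -75, -71]

Execution, op by op:
  [-28, -35, 4, -32, 23, -20, 34] -> [34, 23, 4, -20, -28, -32, -35] -> [34, 23, 4] -> [-68, -46, -8] -> [-75, -53, -15] -> [-75, -53, -15]
  [14, 1, -44, -44, -46] -> [14, 1, -44, -44, -46] -> [14, 1, -44] -> [-28, -2, 88] -> [-35, -9, 81] -> [-35, -9]
  [34, -49, 10, -1, -36, 32, -1, 36, -38] -> [36, 34, 32, 10, -1, -1, -36, -38, -49] -> [36, 34, 32] -> [-72, -68, -64] -> [-79, -75, -71] -> [-79, -75, -71]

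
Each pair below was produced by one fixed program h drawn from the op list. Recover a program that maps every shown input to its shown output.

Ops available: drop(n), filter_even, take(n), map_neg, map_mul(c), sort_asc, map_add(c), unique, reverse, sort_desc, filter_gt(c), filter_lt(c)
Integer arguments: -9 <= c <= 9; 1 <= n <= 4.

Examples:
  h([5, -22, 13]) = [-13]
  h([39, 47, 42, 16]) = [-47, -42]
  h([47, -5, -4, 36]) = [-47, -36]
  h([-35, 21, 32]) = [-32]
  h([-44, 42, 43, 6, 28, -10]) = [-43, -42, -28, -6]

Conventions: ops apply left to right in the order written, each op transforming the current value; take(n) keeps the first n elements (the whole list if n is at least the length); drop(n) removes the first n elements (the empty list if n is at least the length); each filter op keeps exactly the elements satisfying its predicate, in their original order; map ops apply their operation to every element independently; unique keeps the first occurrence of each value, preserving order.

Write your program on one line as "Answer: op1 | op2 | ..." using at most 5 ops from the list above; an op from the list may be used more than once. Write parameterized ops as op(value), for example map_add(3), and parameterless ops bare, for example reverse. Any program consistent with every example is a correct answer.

sort_asc | map_neg | drop(2) | reverse

Check, running the answer program on each example:
  [5, -22, 13] -> [-22, 5, 13] -> [22, -5, -13] -> [-13] -> [-13]
  [39, 47, 42, 16] -> [16, 39, 42, 47] -> [-16, -39, -42, -47] -> [-42, -47] -> [-47, -42]
  [47, -5, -4, 36] -> [-5, -4, 36, 47] -> [5, 4, -36, -47] -> [-36, -47] -> [-47, -36]
  [-35, 21, 32] -> [-35, 21, 32] -> [35, -21, -32] -> [-32] -> [-32]
  [-44, 42, 43, 6, 28, -10] -> [-44, -10, 6, 28, 42, 43] -> [44, 10, -6, -28, -42, -43] -> [-6, -28, -42, -43] -> [-43, -42, -28, -6]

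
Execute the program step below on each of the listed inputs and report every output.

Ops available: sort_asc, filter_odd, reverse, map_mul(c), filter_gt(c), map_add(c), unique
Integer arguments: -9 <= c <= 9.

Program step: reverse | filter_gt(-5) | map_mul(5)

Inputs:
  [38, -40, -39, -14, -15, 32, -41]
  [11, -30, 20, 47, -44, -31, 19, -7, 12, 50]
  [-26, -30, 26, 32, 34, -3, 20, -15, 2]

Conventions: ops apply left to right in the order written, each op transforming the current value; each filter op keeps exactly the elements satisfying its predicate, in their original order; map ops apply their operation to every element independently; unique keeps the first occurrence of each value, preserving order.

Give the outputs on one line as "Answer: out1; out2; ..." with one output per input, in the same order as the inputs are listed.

[160, 190]; [250, 60, 95, 235, 100, 55]; [10, 100, -15, 170, 160, 130]

Execution, op by op:
  [38, -40, -39, -14, -15, 32, -41] -> [-41, 32, -15, -14, -39, -40, 38] -> [32, 38] -> [160, 190]
  [11, -30, 20, 47, -44, -31, 19, -7, 12, 50] -> [50, 12, -7, 19, -31, -44, 47, 20, -30, 11] -> [50, 12, 19, 47, 20, 11] -> [250, 60, 95, 235, 100, 55]
  [-26, -30, 26, 32, 34, -3, 20, -15, 2] -> [2, -15, 20, -3, 34, 32, 26, -30, -26] -> [2, 20, -3, 34, 32, 26] -> [10, 100, -15, 170, 160, 130]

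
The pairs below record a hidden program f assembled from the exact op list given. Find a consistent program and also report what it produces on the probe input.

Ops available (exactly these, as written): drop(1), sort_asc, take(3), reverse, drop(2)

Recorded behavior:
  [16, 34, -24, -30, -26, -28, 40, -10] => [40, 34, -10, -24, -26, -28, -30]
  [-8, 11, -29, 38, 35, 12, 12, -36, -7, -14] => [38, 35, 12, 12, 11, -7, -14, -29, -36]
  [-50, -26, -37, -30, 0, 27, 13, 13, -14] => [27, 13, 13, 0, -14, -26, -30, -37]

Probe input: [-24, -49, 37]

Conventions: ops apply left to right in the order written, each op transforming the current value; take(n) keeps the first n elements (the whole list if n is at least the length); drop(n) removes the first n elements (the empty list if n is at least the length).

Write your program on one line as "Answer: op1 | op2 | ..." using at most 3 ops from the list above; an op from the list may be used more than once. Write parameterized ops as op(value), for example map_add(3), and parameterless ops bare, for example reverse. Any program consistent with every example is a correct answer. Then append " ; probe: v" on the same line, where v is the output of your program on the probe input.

drop(1) | sort_asc | reverse ; probe: [37, -49]

Check, running the answer program on each example:
  [16, 34, -24, -30, -26, -28, 40, -10] -> [34, -24, -30, -26, -28, 40, -10] -> [-30, -28, -26, -24, -10, 34, 40] -> [40, 34, -10, -24, -26, -28, -30]
  [-8, 11, -29, 38, 35, 12, 12, -36, -7, -14] -> [11, -29, 38, 35, 12, 12, -36, -7, -14] -> [-36, -29, -14, -7, 11, 12, 12, 35, 38] -> [38, 35, 12, 12, 11, -7, -14, -29, -36]
  [-50, -26, -37, -30, 0, 27, 13, 13, -14] -> [-26, -37, -30, 0, 27, 13, 13, -14] -> [-37, -30, -26, -14, 0, 13, 13, 27] -> [27, 13, 13, 0, -14, -26, -30, -37]
  probe: [-24, -49, 37] -> [-49, 37] -> [-49, 37] -> [37, -49]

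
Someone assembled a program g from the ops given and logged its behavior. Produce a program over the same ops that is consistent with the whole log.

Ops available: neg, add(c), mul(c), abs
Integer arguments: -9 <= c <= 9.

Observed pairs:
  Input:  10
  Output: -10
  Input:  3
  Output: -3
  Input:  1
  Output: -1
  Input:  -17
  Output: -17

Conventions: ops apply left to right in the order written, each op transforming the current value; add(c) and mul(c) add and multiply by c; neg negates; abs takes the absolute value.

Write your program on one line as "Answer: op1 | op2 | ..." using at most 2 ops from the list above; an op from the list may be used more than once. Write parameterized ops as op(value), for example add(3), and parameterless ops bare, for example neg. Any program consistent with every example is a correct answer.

abs | neg

Check, running the answer program on each example:
  10 -> 10 -> -10
  3 -> 3 -> -3
  1 -> 1 -> -1
  -17 -> 17 -> -17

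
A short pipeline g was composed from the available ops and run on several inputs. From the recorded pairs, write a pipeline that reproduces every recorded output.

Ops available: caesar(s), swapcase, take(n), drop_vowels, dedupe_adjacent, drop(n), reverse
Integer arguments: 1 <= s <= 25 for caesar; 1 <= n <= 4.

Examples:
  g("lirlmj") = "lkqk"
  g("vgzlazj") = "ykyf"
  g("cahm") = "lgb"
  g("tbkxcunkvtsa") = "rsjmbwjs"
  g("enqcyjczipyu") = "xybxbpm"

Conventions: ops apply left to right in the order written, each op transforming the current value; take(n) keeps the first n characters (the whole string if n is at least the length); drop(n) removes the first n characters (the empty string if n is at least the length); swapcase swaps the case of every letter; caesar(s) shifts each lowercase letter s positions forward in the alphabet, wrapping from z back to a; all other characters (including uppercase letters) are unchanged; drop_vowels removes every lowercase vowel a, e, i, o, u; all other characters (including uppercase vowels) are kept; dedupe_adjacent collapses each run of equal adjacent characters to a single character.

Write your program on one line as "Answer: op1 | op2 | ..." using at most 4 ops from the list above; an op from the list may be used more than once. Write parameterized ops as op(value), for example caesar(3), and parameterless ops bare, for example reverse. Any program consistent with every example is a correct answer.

drop_vowels | reverse | caesar(25) | drop_vowels

Check, running the answer program on each example:
  "lirlmj" -> "lrlmj" -> "jmlrl" -> "ilkqk" -> "lkqk"
  "vgzlazj" -> "vgzlzj" -> "jzlzgv" -> "iykyfu" -> "ykyf"
  "cahm" -> "chm" -> "mhc" -> "lgb" -> "lgb"
  "tbkxcunkvtsa" -> "tbkxcnkvts" -> "stvkncxkbt" -> "rsujmbwjas" -> "rsjmbwjs"
  "enqcyjczipyu" -> "nqcyjczpy" -> "ypzcjycqn" -> "xoybixbpm" -> "xybxbpm"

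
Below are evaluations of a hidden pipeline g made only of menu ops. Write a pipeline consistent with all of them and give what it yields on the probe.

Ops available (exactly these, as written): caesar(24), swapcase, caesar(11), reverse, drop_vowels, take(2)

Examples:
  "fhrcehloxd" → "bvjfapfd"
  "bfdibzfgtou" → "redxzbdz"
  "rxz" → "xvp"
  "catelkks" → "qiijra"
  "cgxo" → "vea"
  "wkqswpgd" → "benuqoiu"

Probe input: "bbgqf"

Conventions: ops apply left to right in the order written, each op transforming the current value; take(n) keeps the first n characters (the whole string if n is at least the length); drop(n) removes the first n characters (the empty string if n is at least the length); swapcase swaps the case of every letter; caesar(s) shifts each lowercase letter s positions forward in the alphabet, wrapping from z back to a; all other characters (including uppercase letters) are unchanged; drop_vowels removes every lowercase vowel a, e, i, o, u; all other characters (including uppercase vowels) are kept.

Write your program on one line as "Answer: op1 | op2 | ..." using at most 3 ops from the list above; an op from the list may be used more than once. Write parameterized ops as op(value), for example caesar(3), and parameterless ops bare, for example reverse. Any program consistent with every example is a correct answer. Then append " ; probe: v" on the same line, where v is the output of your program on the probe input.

drop_vowels | caesar(24) | reverse ; probe: "doezz"

Check, running the answer program on each example:
  "fhrcehloxd" -> "fhrchlxd" -> "dfpafjvb" -> "bvjfapfd"
  "bfdibzfgtou" -> "bfdbzfgt" -> "zdbzxder" -> "redxzbdz"
  "rxz" -> "rxz" -> "pvx" -> "xvp"
  "catelkks" -> "ctlkks" -> "arjiiq" -> "qiijra"
  "cgxo" -> "cgx" -> "aev" -> "vea"
  "wkqswpgd" -> "wkqswpgd" -> "uioquneb" -> "benuqoiu"
  probe: "bbgqf" -> "bbgqf" -> "zzeod" -> "doezz"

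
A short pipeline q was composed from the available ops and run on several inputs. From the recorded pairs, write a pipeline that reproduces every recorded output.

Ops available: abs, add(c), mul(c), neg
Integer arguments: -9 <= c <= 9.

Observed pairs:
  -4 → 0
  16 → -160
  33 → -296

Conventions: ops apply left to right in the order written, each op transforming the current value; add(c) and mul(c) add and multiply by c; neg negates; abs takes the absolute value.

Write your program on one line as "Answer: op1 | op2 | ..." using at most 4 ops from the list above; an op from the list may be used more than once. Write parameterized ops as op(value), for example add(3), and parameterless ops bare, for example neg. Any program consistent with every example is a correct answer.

neg | add(-4) | neg | mul(-8)

Check, running the answer program on each example:
  -4 -> 4 -> 0 -> 0 -> 0
  16 -> -16 -> -20 -> 20 -> -160
  33 -> -33 -> -37 -> 37 -> -296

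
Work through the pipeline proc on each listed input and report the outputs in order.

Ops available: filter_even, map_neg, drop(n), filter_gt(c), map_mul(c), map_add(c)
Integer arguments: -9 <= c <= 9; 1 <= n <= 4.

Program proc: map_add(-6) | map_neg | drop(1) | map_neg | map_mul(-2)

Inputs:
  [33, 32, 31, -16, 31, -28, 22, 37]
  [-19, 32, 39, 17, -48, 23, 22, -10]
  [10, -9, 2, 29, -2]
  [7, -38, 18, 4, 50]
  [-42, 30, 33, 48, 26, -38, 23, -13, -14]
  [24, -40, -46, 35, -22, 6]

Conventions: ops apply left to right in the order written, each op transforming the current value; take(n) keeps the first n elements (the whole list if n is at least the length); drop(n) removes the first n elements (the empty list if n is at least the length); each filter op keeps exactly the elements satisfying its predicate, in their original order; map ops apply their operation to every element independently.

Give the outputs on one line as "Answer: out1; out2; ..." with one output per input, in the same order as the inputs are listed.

[-52, -50, 44, -50, 68, -32, -62]; [-52, -66, -22, 108, -34, -32, 32]; [30, 8, -46, 16]; [88, -24, 4, -88]; [-48, -54, -84, -40, 88, -34, 38, 40]; [92, 104, -58, 56, 0]

Execution, op by op:
  [33, 32, 31, -16, 31, -28, 22, 37] -> [27, 26, 25, -22, 25, -34, 16, 31] -> [-27, -26, -25, 22, -25, 34, -16, -31] -> [-26, -25, 22, -25, 34, -16, -31] -> [26, 25, -22, 25, -34, 16, 31] -> [-52, -50, 44, -50, 68, -32, -62]
  [-19, 32, 39, 17, -48, 23, 22, -10] -> [-25, 26, 33, 11, -54, 17, 16, -16] -> [25, -26, -33, -11, 54, -17, -16, 16] -> [-26, -33, -11, 54, -17, -16, 16] -> [26, 33, 11, -54, 17, 16, -16] -> [-52, -66, -22, 108, -34, -32, 32]
  [10, -9, 2, 29, -2] -> [4, -15, -4, 23, -8] -> [-4, 15, 4, -23, 8] -> [15, 4, -23, 8] -> [-15, -4, 23, -8] -> [30, 8, -46, 16]
  [7, -38, 18, 4, 50] -> [1, -44, 12, -2, 44] -> [-1, 44, -12, 2, -44] -> [44, -12, 2, -44] -> [-44, 12, -2, 44] -> [88, -24, 4, -88]
  [-42, 30, 33, 48, 26, -38, 23, -13, -14] -> [-48, 24, 27, 42, 20, -44, 17, -19, -20] -> [48, -24, -27, -42, -20, 44, -17, 19, 20] -> [-24, -27, -42, -20, 44, -17, 19, 20] -> [24, 27, 42, 20, -44, 17, -19, -20] -> [-48, -54, -84, -40, 88, -34, 38, 40]
  [24, -40, -46, 35, -22, 6] -> [18, -46, -52, 29, -28, 0] -> [-18, 46, 52, -29, 28, 0] -> [46, 52, -29, 28, 0] -> [-46, -52, 29, -28, 0] -> [92, 104, -58, 56, 0]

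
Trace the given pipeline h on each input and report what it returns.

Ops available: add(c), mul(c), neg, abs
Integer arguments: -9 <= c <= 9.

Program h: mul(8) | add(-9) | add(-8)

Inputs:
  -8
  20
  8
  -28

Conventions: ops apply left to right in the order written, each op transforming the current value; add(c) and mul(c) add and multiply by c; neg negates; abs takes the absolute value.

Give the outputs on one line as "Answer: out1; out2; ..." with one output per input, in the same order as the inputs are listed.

-81; 143; 47; -241

Execution, op by op:
  -8 -> -64 -> -73 -> -81
  20 -> 160 -> 151 -> 143
  8 -> 64 -> 55 -> 47
  -28 -> -224 -> -233 -> -241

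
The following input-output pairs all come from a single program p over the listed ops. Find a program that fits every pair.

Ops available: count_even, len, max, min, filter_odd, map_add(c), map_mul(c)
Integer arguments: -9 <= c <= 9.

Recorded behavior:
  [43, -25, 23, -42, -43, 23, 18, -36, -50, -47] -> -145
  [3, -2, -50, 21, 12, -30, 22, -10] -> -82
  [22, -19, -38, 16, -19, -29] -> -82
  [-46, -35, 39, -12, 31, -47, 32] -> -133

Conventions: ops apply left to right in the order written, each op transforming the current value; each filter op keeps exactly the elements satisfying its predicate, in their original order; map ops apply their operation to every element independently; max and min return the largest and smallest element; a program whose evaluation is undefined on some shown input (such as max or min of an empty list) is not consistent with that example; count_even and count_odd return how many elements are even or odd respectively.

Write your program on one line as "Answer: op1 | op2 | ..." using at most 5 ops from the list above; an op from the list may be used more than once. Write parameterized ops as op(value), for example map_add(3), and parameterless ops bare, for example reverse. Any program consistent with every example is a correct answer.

map_add(4) | map_mul(-3) | map_add(-4) | min

Check, running the answer program on each example:
  [43, -25, 23, -42, -43, 23, 18, -36, -50, -47] -> [47, -21, 27, -38, -39, 27, 22, -32, -46, -43] -> [-141, 63, -81, 114, 117, -81, -66, 96, 138, 129] -> [-145, 59, -85, 110, 113, -85, -70, 92, 134, 125] -> -145
  [3, -2, -50, 21, 12, -30, 22, -10] -> [7, 2, -46, 25, 16, -26, 26, -6] -> [-21, -6, 138, -75, -48, 78, -78, 18] -> [-25, -10, 134, -79, -52, 74, -82, 14] -> -82
  [22, -19, -38, 16, -19, -29] -> [26, -15, -34, 20, -15, -25] -> [-78, 45, 102, -60, 45, 75] -> [-82, 41, 98, -64, 41, 71] -> -82
  [-46, -35, 39, -12, 31, -47, 32] -> [-42, -31, 43, -8, 35, -43, 36] -> [126, 93, -129, 24, -105, 129, -108] -> [122, 89, -133, 20, -109, 125, -112] -> -133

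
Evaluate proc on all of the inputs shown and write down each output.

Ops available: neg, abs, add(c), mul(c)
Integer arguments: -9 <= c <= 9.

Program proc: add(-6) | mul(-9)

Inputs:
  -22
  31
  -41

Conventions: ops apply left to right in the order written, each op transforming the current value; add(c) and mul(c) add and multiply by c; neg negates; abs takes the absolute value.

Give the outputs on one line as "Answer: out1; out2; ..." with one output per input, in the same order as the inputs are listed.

252; -225; 423

Execution, op by op:
  -22 -> -28 -> 252
  31 -> 25 -> -225
  -41 -> -47 -> 423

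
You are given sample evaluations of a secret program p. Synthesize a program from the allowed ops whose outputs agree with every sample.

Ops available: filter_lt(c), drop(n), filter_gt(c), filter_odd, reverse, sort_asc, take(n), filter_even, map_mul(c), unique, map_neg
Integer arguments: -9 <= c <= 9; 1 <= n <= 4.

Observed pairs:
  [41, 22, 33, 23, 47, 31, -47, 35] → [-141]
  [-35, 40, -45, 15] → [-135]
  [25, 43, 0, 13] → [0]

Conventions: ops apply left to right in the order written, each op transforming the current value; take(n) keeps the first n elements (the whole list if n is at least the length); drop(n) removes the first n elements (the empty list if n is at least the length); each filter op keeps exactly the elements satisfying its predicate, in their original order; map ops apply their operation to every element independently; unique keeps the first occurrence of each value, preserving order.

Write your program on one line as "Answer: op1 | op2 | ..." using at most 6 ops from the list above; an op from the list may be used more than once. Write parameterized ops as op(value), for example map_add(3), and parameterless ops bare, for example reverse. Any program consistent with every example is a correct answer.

sort_asc | map_neg | take(1) | map_neg | map_mul(3)

Check, running the answer program on each example:
  [41, 22, 33, 23, 47, 31, -47, 35] -> [-47, 22, 23, 31, 33, 35, 41, 47] -> [47, -22, -23, -31, -33, -35, -41, -47] -> [47] -> [-47] -> [-141]
  [-35, 40, -45, 15] -> [-45, -35, 15, 40] -> [45, 35, -15, -40] -> [45] -> [-45] -> [-135]
  [25, 43, 0, 13] -> [0, 13, 25, 43] -> [0, -13, -25, -43] -> [0] -> [0] -> [0]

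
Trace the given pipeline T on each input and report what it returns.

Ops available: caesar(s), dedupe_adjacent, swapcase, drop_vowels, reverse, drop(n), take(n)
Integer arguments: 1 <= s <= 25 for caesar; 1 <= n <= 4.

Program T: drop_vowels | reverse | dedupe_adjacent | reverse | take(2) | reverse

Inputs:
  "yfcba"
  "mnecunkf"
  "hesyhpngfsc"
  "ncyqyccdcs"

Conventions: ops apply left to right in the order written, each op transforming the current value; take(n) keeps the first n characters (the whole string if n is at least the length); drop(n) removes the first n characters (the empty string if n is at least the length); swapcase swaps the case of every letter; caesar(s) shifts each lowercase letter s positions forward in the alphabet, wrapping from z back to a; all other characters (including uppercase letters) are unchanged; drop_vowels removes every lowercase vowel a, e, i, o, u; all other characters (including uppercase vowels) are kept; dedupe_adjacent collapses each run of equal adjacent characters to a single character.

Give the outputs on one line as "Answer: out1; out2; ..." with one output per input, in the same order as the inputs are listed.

"fy"; "nm"; "sh"; "cn"

Execution, op by op:
  "yfcba" -> "yfcb" -> "bcfy" -> "bcfy" -> "yfcb" -> "yf" -> "fy"
  "mnecunkf" -> "mncnkf" -> "fkncnm" -> "fkncnm" -> "mncnkf" -> "mn" -> "nm"
  "hesyhpngfsc" -> "hsyhpngfsc" -> "csfgnphysh" -> "csfgnphysh" -> "hsyhpngfsc" -> "hs" -> "sh"
  "ncyqyccdcs" -> "ncyqyccdcs" -> "scdccyqycn" -> "scdcyqycn" -> "ncyqycdcs" -> "nc" -> "cn"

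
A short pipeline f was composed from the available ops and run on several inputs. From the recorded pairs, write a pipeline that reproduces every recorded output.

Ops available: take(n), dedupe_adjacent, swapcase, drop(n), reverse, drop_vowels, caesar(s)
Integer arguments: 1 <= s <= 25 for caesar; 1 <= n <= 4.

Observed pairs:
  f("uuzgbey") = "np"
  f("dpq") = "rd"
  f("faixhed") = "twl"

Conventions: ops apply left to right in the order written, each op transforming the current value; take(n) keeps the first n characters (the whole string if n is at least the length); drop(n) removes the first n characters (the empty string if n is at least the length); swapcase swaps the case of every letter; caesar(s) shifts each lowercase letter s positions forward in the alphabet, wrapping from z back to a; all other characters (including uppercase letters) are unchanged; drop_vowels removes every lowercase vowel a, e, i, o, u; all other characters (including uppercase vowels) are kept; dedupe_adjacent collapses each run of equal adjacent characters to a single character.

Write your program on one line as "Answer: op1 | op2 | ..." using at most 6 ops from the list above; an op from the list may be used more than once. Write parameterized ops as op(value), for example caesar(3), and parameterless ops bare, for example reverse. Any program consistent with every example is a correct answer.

caesar(22) | dedupe_adjacent | caesar(18) | take(4) | drop_vowels

Check, running the answer program on each example:
  "uuzgbey" -> "qqvcxau" -> "qvcxau" -> "inupsm" -> "inup" -> "np"
  "dpq" -> "zlm" -> "zlm" -> "rde" -> "rde" -> "rd"
  "faixhed" -> "bwetdaz" -> "bwetdaz" -> "towlvsr" -> "towl" -> "twl"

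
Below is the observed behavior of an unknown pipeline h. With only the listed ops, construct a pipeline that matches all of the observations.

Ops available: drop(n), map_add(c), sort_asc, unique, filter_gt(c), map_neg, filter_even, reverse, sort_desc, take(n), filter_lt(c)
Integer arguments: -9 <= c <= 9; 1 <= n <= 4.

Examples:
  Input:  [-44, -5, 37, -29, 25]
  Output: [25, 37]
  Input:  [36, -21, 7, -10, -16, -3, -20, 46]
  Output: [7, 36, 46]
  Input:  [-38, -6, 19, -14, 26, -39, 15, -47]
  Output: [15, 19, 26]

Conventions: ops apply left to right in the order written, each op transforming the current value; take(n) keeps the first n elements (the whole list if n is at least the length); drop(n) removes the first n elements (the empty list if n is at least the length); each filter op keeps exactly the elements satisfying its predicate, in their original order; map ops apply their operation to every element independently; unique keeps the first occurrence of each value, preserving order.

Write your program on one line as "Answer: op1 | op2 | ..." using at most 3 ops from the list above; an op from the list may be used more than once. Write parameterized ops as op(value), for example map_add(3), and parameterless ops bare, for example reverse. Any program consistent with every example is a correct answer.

sort_desc | filter_gt(-3) | sort_asc

Check, running the answer program on each example:
  [-44, -5, 37, -29, 25] -> [37, 25, -5, -29, -44] -> [37, 25] -> [25, 37]
  [36, -21, 7, -10, -16, -3, -20, 46] -> [46, 36, 7, -3, -10, -16, -20, -21] -> [46, 36, 7] -> [7, 36, 46]
  [-38, -6, 19, -14, 26, -39, 15, -47] -> [26, 19, 15, -6, -14, -38, -39, -47] -> [26, 19, 15] -> [15, 19, 26]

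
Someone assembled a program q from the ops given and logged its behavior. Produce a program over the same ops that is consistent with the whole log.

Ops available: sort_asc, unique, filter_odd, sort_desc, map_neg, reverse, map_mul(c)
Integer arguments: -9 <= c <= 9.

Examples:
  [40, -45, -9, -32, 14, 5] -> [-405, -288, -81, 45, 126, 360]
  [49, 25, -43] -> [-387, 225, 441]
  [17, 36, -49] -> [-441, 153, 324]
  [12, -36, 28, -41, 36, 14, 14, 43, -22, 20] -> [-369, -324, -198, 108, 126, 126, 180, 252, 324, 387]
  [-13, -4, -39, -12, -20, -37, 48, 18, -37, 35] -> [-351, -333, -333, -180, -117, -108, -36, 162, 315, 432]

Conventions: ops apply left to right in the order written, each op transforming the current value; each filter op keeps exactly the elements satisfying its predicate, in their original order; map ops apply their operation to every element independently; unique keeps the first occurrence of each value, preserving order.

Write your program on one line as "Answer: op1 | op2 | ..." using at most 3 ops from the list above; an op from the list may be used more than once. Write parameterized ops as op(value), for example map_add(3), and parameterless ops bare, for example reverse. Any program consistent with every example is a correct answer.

sort_asc | map_mul(-9) | map_neg

Check, running the answer program on each example:
  [40, -45, -9, -32, 14, 5] -> [-45, -32, -9, 5, 14, 40] -> [405, 288, 81, -45, -126, -360] -> [-405, -288, -81, 45, 126, 360]
  [49, 25, -43] -> [-43, 25, 49] -> [387, -225, -441] -> [-387, 225, 441]
  [17, 36, -49] -> [-49, 17, 36] -> [441, -153, -324] -> [-441, 153, 324]
  [12, -36, 28, -41, 36, 14, 14, 43, -22, 20] -> [-41, -36, -22, 12, 14, 14, 20, 28, 36, 43] -> [369, 324, 198, -108, -126, -126, -180, -252, -324, -387] -> [-369, -324, -198, 108, 126, 126, 180, 252, 324, 387]
  [-13, -4, -39, -12, -20, -37, 48, 18, -37, 35] -> [-39, -37, -37, -20, -13, -12, -4, 18, 35, 48] -> [351, 333, 333, 180, 117, 108, 36, -162, -315, -432] -> [-351, -333, -333, -180, -117, -108, -36, 162, 315, 432]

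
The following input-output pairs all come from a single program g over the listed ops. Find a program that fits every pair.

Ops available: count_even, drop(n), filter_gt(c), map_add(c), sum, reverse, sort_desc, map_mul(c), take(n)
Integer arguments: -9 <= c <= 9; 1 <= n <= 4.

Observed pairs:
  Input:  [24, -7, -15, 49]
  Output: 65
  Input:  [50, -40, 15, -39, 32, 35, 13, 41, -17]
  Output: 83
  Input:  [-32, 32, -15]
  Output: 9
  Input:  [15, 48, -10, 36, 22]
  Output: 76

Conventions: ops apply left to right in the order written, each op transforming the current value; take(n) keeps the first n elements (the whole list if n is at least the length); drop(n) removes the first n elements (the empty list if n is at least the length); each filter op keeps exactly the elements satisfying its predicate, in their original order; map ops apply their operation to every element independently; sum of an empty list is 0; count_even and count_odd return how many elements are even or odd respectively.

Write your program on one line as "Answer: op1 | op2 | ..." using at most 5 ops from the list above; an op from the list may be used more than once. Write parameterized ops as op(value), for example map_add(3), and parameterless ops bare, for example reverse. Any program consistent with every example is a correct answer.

map_add(-4) | sort_desc | take(2) | sum

Check, running the answer program on each example:
  [24, -7, -15, 49] -> [20, -11, -19, 45] -> [45, 20, -11, -19] -> [45, 20] -> 65
  [50, -40, 15, -39, 32, 35, 13, 41, -17] -> [46, -44, 11, -43, 28, 31, 9, 37, -21] -> [46, 37, 31, 28, 11, 9, -21, -43, -44] -> [46, 37] -> 83
  [-32, 32, -15] -> [-36, 28, -19] -> [28, -19, -36] -> [28, -19] -> 9
  [15, 48, -10, 36, 22] -> [11, 44, -14, 32, 18] -> [44, 32, 18, 11, -14] -> [44, 32] -> 76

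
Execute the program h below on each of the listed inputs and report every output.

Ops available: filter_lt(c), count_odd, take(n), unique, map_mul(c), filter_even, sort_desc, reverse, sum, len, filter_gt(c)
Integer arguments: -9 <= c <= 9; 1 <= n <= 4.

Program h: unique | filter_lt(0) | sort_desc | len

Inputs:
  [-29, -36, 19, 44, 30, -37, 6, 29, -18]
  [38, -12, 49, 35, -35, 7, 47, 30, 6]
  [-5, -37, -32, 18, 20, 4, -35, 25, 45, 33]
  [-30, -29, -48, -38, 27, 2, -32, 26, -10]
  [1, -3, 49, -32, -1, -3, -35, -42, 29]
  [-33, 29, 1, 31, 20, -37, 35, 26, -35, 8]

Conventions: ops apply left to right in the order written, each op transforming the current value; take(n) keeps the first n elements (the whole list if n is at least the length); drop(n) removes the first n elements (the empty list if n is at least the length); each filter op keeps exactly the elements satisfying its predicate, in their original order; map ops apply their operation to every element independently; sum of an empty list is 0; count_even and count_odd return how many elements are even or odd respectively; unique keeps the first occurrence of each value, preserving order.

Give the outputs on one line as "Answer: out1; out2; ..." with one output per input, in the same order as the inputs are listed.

4; 2; 4; 6; 5; 3

Execution, op by op:
  [-29, -36, 19, 44, 30, -37, 6, 29, -18] -> [-29, -36, 19, 44, 30, -37, 6, 29, -18] -> [-29, -36, -37, -18] -> [-18, -29, -36, -37] -> 4
  [38, -12, 49, 35, -35, 7, 47, 30, 6] -> [38, -12, 49, 35, -35, 7, 47, 30, 6] -> [-12, -35] -> [-12, -35] -> 2
  [-5, -37, -32, 18, 20, 4, -35, 25, 45, 33] -> [-5, -37, -32, 18, 20, 4, -35, 25, 45, 33] -> [-5, -37, -32, -35] -> [-5, -32, -35, -37] -> 4
  [-30, -29, -48, -38, 27, 2, -32, 26, -10] -> [-30, -29, -48, -38, 27, 2, -32, 26, -10] -> [-30, -29, -48, -38, -32, -10] -> [-10, -29, -30, -32, -38, -48] -> 6
  [1, -3, 49, -32, -1, -3, -35, -42, 29] -> [1, -3, 49, -32, -1, -35, -42, 29] -> [-3, -32, -1, -35, -42] -> [-1, -3, -32, -35, -42] -> 5
  [-33, 29, 1, 31, 20, -37, 35, 26, -35, 8] -> [-33, 29, 1, 31, 20, -37, 35, 26, -35, 8] -> [-33, -37, -35] -> [-33, -35, -37] -> 3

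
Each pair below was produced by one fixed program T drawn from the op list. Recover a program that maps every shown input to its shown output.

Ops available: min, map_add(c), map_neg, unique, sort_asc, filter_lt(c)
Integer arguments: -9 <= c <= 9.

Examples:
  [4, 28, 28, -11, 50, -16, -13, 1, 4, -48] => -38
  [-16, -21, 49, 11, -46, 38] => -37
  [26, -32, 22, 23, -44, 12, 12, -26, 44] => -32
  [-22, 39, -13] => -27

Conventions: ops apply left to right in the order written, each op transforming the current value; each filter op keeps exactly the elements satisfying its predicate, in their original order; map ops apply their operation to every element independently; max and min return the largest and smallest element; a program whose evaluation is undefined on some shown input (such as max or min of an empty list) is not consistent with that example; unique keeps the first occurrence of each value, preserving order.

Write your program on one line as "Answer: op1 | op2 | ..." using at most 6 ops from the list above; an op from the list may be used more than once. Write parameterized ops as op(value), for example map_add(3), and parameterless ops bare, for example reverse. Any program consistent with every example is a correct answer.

unique | map_neg | map_add(5) | map_add(7) | filter_lt(3) | min

Check, running the answer program on each example:
  [4, 28, 28, -11, 50, -16, -13, 1, 4, -48] -> [4, 28, -11, 50, -16, -13, 1, -48] -> [-4, -28, 11, -50, 16, 13, -1, 48] -> [1, -23, 16, -45, 21, 18, 4, 53] -> [8, -16, 23, -38, 28, 25, 11, 60] -> [-16, -38] -> -38
  [-16, -21, 49, 11, -46, 38] -> [-16, -21, 49, 11, -46, 38] -> [16, 21, -49, -11, 46, -38] -> [21, 26, -44, -6, 51, -33] -> [28, 33, -37, 1, 58, -26] -> [-37, 1, -26] -> -37
  [26, -32, 22, 23, -44, 12, 12, -26, 44] -> [26, -32, 22, 23, -44, 12, -26, 44] -> [-26, 32, -22, -23, 44, -12, 26, -44] -> [-21, 37, -17, -18, 49, -7, 31, -39] -> [-14, 44, -10, -11, 56, 0, 38, -32] -> [-14, -10, -11, 0, -32] -> -32
  [-22, 39, -13] -> [-22, 39, -13] -> [22, -39, 13] -> [27, -34, 18] -> [34, -27, 25] -> [-27] -> -27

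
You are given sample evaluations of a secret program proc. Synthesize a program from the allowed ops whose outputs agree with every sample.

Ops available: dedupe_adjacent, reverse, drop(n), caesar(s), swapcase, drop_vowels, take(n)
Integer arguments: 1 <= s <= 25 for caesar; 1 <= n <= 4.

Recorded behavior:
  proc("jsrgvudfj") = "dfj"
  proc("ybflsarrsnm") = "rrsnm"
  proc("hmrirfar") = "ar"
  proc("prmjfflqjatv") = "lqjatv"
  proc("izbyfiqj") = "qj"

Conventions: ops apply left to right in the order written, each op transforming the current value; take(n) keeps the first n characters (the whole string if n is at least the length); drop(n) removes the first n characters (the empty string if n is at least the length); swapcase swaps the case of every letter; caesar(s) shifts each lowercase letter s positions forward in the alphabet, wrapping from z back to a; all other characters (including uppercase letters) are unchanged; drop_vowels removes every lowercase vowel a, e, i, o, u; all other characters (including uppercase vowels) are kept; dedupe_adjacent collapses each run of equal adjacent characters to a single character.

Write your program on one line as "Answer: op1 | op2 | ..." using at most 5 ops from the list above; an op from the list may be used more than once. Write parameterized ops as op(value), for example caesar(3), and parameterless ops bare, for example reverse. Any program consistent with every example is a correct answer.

swapcase | drop(4) | swapcase | drop(2)

Check, running the answer program on each example:
  "jsrgvudfj" -> "JSRGVUDFJ" -> "VUDFJ" -> "vudfj" -> "dfj"
  "ybflsarrsnm" -> "YBFLSARRSNM" -> "SARRSNM" -> "sarrsnm" -> "rrsnm"
  "hmrirfar" -> "HMRIRFAR" -> "RFAR" -> "rfar" -> "ar"
  "prmjfflqjatv" -> "PRMJFFLQJATV" -> "FFLQJATV" -> "fflqjatv" -> "lqjatv"
  "izbyfiqj" -> "IZBYFIQJ" -> "FIQJ" -> "fiqj" -> "qj"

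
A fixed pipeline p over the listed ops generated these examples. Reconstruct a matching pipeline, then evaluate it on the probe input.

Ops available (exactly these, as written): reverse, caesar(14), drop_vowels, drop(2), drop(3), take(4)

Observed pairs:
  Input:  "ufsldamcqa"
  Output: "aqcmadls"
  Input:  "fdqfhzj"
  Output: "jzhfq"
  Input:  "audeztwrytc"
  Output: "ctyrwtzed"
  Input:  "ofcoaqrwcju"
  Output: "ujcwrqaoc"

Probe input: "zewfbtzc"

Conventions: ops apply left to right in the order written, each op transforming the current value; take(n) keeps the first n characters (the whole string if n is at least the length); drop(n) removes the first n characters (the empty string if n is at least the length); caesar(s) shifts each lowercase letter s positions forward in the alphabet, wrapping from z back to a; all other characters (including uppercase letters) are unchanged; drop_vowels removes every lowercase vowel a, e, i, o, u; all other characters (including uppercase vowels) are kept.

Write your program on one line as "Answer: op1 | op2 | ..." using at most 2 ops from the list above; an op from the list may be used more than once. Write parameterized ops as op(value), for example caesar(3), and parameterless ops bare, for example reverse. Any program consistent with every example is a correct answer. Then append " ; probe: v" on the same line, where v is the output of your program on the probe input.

drop(2) | reverse ; probe: "cztbfw"

Check, running the answer program on each example:
  "ufsldamcqa" -> "sldamcqa" -> "aqcmadls"
  "fdqfhzj" -> "qfhzj" -> "jzhfq"
  "audeztwrytc" -> "deztwrytc" -> "ctyrwtzed"
  "ofcoaqrwcju" -> "coaqrwcju" -> "ujcwrqaoc"
  probe: "zewfbtzc" -> "wfbtzc" -> "cztbfw"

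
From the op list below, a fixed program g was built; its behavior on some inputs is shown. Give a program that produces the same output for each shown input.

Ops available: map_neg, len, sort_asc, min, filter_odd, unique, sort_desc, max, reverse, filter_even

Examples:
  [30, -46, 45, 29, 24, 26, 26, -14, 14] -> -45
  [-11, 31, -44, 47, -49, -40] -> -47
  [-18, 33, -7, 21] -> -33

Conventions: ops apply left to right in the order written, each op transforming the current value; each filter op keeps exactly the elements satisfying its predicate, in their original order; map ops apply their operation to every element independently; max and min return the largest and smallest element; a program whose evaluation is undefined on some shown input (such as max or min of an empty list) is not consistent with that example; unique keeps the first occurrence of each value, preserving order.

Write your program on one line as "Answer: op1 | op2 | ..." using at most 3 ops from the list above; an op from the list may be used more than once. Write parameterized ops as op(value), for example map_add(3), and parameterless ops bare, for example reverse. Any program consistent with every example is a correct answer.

map_neg | unique | min

Check, running the answer program on each example:
  [30, -46, 45, 29, 24, 26, 26, -14, 14] -> [-30, 46, -45, -29, -24, -26, -26, 14, -14] -> [-30, 46, -45, -29, -24, -26, 14, -14] -> -45
  [-11, 31, -44, 47, -49, -40] -> [11, -31, 44, -47, 49, 40] -> [11, -31, 44, -47, 49, 40] -> -47
  [-18, 33, -7, 21] -> [18, -33, 7, -21] -> [18, -33, 7, -21] -> -33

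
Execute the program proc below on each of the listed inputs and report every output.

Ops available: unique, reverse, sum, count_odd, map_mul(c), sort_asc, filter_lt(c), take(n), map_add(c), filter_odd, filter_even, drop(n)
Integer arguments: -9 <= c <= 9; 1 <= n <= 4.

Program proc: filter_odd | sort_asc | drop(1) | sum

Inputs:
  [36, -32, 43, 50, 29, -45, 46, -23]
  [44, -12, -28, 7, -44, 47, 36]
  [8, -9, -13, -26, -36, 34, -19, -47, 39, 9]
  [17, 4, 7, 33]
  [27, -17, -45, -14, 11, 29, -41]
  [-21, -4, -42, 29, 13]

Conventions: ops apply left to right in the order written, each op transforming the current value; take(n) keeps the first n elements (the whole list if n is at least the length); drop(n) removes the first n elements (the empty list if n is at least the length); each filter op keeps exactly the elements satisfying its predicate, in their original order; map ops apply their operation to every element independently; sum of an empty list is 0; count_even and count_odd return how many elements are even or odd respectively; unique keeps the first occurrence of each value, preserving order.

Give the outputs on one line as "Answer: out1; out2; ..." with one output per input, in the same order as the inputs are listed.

49; 47; 7; 50; 9; 42

Execution, op by op:
  [36, -32, 43, 50, 29, -45, 46, -23] -> [43, 29, -45, -23] -> [-45, -23, 29, 43] -> [-23, 29, 43] -> 49
  [44, -12, -28, 7, -44, 47, 36] -> [7, 47] -> [7, 47] -> [47] -> 47
  [8, -9, -13, -26, -36, 34, -19, -47, 39, 9] -> [-9, -13, -19, -47, 39, 9] -> [-47, -19, -13, -9, 9, 39] -> [-19, -13, -9, 9, 39] -> 7
  [17, 4, 7, 33] -> [17, 7, 33] -> [7, 17, 33] -> [17, 33] -> 50
  [27, -17, -45, -14, 11, 29, -41] -> [27, -17, -45, 11, 29, -41] -> [-45, -41, -17, 11, 27, 29] -> [-41, -17, 11, 27, 29] -> 9
  [-21, -4, -42, 29, 13] -> [-21, 29, 13] -> [-21, 13, 29] -> [13, 29] -> 42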